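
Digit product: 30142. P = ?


3 × 0 × 1 × 4 × 2 = 0


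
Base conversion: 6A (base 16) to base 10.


6A (base 16) = 106 (decimal)
106 (decimal) = 106 (base 10)


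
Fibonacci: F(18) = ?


Sequence: 1, 1, 2, 3, 5, 8, 13, 21, 34, 55, 89, 144, 233, 377, 610, 987, 1597, 2584
F(18) = 2584


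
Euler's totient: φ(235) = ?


235 = 5 × 47
Prime factors: 5, 47
φ(235) = 235 × (1-1/5) × (1-1/47)
= 235 × 4/5 × 46/47 = 184

φ(235) = 184


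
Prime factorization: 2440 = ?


2440 / 2 = 1220
1220 / 2 = 610
610 / 2 = 305
305 / 5 = 61
61 / 61 = 1
2440 = 2^3 × 5 × 61


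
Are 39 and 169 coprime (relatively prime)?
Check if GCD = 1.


Euclidean algorithm:
169 = 4 * 39 + 13
39 = 3 * 13 + 0
GCD(39, 169) = 13

No, not coprime (GCD = 13)


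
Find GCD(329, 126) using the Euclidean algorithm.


329 = 2 * 126 + 77
126 = 1 * 77 + 49
77 = 1 * 49 + 28
49 = 1 * 28 + 21
28 = 1 * 21 + 7
21 = 3 * 7 + 0
GCD = 7


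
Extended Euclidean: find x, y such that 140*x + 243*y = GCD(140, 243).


Tabular extended Euclidean (each row: r = 140*s + 243*t):
r=140, s=1, t=0
r=243, s=0, t=1
q=0: r=140, s=1, t=0   [140*(1) + 243*(0) = 140]
q=1: r=103, s=-1, t=1   [140*(-1) + 243*(1) = 103]
q=1: r=37, s=2, t=-1   [140*(2) + 243*(-1) = 37]
q=2: r=29, s=-5, t=3   [140*(-5) + 243*(3) = 29]
q=1: r=8, s=7, t=-4   [140*(7) + 243*(-4) = 8]
q=3: r=5, s=-26, t=15   [140*(-26) + 243*(15) = 5]
q=1: r=3, s=33, t=-19   [140*(33) + 243*(-19) = 3]
q=1: r=2, s=-59, t=34   [140*(-59) + 243*(34) = 2]
q=1: r=1, s=92, t=-53   [140*(92) + 243*(-53) = 1]
q=2: r=0, s=-243, t=140   [140*(-243) + 243*(140) = 0]
GCD = 1; from the row with r=1: x=92, y=-53
Check: 140*(92) + 243*(-53) = 12880 - 12879 = 1

GCD = 1, x = 92, y = -53


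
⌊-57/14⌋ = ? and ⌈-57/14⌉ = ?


-57/14 = -4.0714
floor = -5
ceil = -4

floor = -5, ceil = -4


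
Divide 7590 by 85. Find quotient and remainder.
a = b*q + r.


7590 = 85 * 89 + 25
Check: 7565 + 25 = 7590

q = 89, r = 25


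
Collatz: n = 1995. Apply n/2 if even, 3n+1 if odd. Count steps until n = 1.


1995 → 5986 → 2993 → 8980 → 4490 → 2245 → 6736 → 3368 → 1684 → 842 → 421 → 1264 → 632 → 316 → 158 → 79 → 238 → 119 → 358 → 179 → 538 → 269 → 808 → 404 → 202 → 101 → 304 → 152 → 76 → 38 → 19 → 58 → 29 → 88 → 44 → 22 → 11 → 34 → 17 → 52 → 26 → 13 → 40 → 20 → 10 → 5 → 16 → 8 → 4 → 2 → 1
Total steps = 50

50 steps


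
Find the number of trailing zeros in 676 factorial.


floor(676/5) = 135
floor(676/25) = 27
floor(676/125) = 5
floor(676/625) = 1
Total = 168

168 trailing zeros


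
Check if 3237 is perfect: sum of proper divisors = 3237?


Proper divisors of 3237: 1, 3, 13, 39, 83, 249, 1079
Sum = 1 + 3 + 13 + 39 + 83 + 249 + 1079 = 1467

No, 3237 is not perfect (1467 ≠ 3237)


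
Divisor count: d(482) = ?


482 = 2^1 × 241^1
d(482) = (1+1) × (1+1) = 4

4 divisors


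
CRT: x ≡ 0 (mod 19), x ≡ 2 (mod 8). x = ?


M = 19*8 = 152
M1 = M/19 = 8, M2 = M/8 = 19
M1^(-1) mod 19 = 12, M2^(-1) mod 8 = 3
x = 0*8*12 + 2*19*3 = 114
114 mod 152 = 114
Check: 114 mod 19 = 0 ✓, 114 mod 8 = 2 ✓

x ≡ 114 (mod 152)


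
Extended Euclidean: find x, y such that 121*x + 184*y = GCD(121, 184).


Tabular extended Euclidean (each row: r = 121*s + 184*t):
r=121, s=1, t=0
r=184, s=0, t=1
q=0: r=121, s=1, t=0   [121*(1) + 184*(0) = 121]
q=1: r=63, s=-1, t=1   [121*(-1) + 184*(1) = 63]
q=1: r=58, s=2, t=-1   [121*(2) + 184*(-1) = 58]
q=1: r=5, s=-3, t=2   [121*(-3) + 184*(2) = 5]
q=11: r=3, s=35, t=-23   [121*(35) + 184*(-23) = 3]
q=1: r=2, s=-38, t=25   [121*(-38) + 184*(25) = 2]
q=1: r=1, s=73, t=-48   [121*(73) + 184*(-48) = 1]
q=2: r=0, s=-184, t=121   [121*(-184) + 184*(121) = 0]
GCD = 1; from the row with r=1: x=73, y=-48
Check: 121*(73) + 184*(-48) = 8833 - 8832 = 1

GCD = 1, x = 73, y = -48


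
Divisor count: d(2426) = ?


2426 = 2^1 × 1213^1
d(2426) = (1+1) × (1+1) = 4

4 divisors


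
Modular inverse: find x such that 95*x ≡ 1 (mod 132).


Use the extended Euclidean algorithm on (132, 95); each row r = 132*s + 95*t:
r=132, s=1, t=0
r=95, s=0, t=1
q=1: r=37, s=1, t=-1   [132*(1) + 95*(-1) = 37]
q=2: r=21, s=-2, t=3   [132*(-2) + 95*(3) = 21]
q=1: r=16, s=3, t=-4   [132*(3) + 95*(-4) = 16]
q=1: r=5, s=-5, t=7   [132*(-5) + 95*(7) = 5]
q=3: r=1, s=18, t=-25   [132*(18) + 95*(-25) = 1]
q=5: r=0, s=-95, t=132   [132*(-95) + 95*(132) = 0]
GCD = 1 with t = -25, so 95*(-25) ≡ 1 (mod 132)
Inverse = -25 mod 132 = 107
Check: 95 * 107 = 10165 ≡ 1 (mod 132)

95^(-1) ≡ 107 (mod 132)


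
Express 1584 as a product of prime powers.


1584 / 2 = 792
792 / 2 = 396
396 / 2 = 198
198 / 2 = 99
99 / 3 = 33
33 / 3 = 11
11 / 11 = 1
1584 = 2^4 × 3^2 × 11


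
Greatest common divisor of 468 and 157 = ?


468 = 2 * 157 + 154
157 = 1 * 154 + 3
154 = 51 * 3 + 1
3 = 3 * 1 + 0
GCD = 1


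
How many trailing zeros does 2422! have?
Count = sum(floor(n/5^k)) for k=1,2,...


floor(2422/5) = 484
floor(2422/25) = 96
floor(2422/125) = 19
floor(2422/625) = 3
Total = 602

602 trailing zeros


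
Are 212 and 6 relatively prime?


Euclidean algorithm:
212 = 35 * 6 + 2
6 = 3 * 2 + 0
GCD(212, 6) = 2

No, not coprime (GCD = 2)


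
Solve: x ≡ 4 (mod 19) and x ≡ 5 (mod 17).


M = 19*17 = 323
M1 = M/19 = 17, M2 = M/17 = 19
M1^(-1) mod 19 = 9, M2^(-1) mod 17 = 9
x = 4*17*9 + 5*19*9 = 1467
1467 mod 323 = 175
Check: 175 mod 19 = 4 ✓, 175 mod 17 = 5 ✓

x ≡ 175 (mod 323)


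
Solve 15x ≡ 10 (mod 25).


GCD(15, 25) = 5 divides 10
Divide: 3x ≡ 2 (mod 5)
x ≡ 4 (mod 5)


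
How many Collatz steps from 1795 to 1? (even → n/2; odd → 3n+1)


1795 → 5386 → 2693 → 8080 → 4040 → 2020 → 1010 → 505 → 1516 → 758 → 379 → 1138 → 569 → 1708 → 854 → 427 → 1282 → 641 → 1924 → 962 → 481 → 1444 → 722 → 361 → 1084 → 542 → 271 → 814 → 407 → 1222 → 611 → 1834 → 917 → 2752 → 1376 → 688 → 344 → 172 → 86 → 43 → 130 → 65 → 196 → 98 → 49 → 148 → 74 → 37 → 112 → 56 → 28 → 14 → 7 → 22 → 11 → 34 → 17 → 52 → 26 → 13 → 40 → 20 → 10 → 5 → 16 → 8 → 4 → 2 → 1
Total steps = 68

68 steps


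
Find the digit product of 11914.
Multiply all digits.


1 × 1 × 9 × 1 × 4 = 36


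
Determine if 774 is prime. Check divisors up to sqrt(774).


774 / 2 = 387 (exact division)
774 is NOT prime.

No, 774 is not prime


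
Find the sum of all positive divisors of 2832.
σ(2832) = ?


Divisors of 2832: 1, 2, 3, 4, 6, 8, 12, 16, 24, 48, 59, 118, 177, 236, 354, 472, 708, 944, 1416, 2832
Sum = 1 + 2 + 3 + 4 + 6 + 8 + 12 + 16 + 24 + 48 + 59 + 118 + 177 + 236 + 354 + 472 + 708 + 944 + 1416 + 2832 = 7440

σ(2832) = 7440


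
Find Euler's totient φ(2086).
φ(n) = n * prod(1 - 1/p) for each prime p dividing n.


2086 = 2 × 7 × 149
Prime factors: 2, 7, 149
φ(2086) = 2086 × (1-1/2) × (1-1/7) × (1-1/149)
= 2086 × 1/2 × 6/7 × 148/149 = 888

φ(2086) = 888


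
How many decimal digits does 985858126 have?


985858126 has 9 digits in base 10
floor(log10(985858126)) + 1 = floor(8.9938) + 1 = 9

9 digits (base 10)


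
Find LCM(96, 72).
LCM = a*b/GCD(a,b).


GCD(96, 72) = 24
LCM = 96*72/24 = 6912/24 = 288

LCM = 288


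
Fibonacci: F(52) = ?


Sequence: 1, 1, 2, 3, 5, 8, 13, 21, 34, 55, 89, 144, 233, 377, 610, 987, 1597, 2584, 4181, 6765, 10946, 17711, 28657, 46368, 75025, 121393, 196418, 317811, 514229, 832040, 1346269, 2178309, 3524578, 5702887, 9227465, 14930352, 24157817, 39088169, 63245986, 102334155, 165580141, 267914296, 433494437, 701408733, 1134903170, 1836311903, 2971215073, 4807526976, 7778742049, 12586269025, 20365011074, 32951280099
F(52) = 32951280099


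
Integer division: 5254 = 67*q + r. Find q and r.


5254 = 67 * 78 + 28
Check: 5226 + 28 = 5254

q = 78, r = 28


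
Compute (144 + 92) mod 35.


144 + 92 = 236
236 mod 35 = 26


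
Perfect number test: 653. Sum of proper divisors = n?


Proper divisors of 653: 1
Sum = 1 = 1

No, 653 is not perfect (1 ≠ 653)


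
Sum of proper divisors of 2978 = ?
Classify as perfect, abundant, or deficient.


Proper divisors: 1, 2, 1489
Sum = 1 + 2 + 1489 = 1492
1492 < 2978 → deficient

s(2978) = 1492 (deficient)


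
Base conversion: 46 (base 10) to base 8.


46 (base 10) = 46 (decimal)
46 (decimal) = 56 (base 8)


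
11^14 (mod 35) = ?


11^1 mod 35 = 11
11^2 mod 35 = 16
11^3 mod 35 = 1
11^4 mod 35 = 11
11^5 mod 35 = 16
11^6 mod 35 = 1
11^7 mod 35 = 11
11^8 mod 35 = 16
11^9 mod 35 = 1
11^10 mod 35 = 11
11^11 mod 35 = 16
11^12 mod 35 = 1
11^13 mod 35 = 11
11^14 mod 35 = 16


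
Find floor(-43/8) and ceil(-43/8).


-43/8 = -5.3750
floor = -6
ceil = -5

floor = -6, ceil = -5


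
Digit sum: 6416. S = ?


6 + 4 + 1 + 6 = 17


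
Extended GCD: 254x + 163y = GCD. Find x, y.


Tabular extended Euclidean (each row: r = 254*s + 163*t):
r=254, s=1, t=0
r=163, s=0, t=1
q=1: r=91, s=1, t=-1   [254*(1) + 163*(-1) = 91]
q=1: r=72, s=-1, t=2   [254*(-1) + 163*(2) = 72]
q=1: r=19, s=2, t=-3   [254*(2) + 163*(-3) = 19]
q=3: r=15, s=-7, t=11   [254*(-7) + 163*(11) = 15]
q=1: r=4, s=9, t=-14   [254*(9) + 163*(-14) = 4]
q=3: r=3, s=-34, t=53   [254*(-34) + 163*(53) = 3]
q=1: r=1, s=43, t=-67   [254*(43) + 163*(-67) = 1]
q=3: r=0, s=-163, t=254   [254*(-163) + 163*(254) = 0]
GCD = 1; from the row with r=1: x=43, y=-67
Check: 254*(43) + 163*(-67) = 10922 - 10921 = 1

GCD = 1, x = 43, y = -67


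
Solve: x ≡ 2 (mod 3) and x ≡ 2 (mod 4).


M = 3*4 = 12
M1 = M/3 = 4, M2 = M/4 = 3
M1^(-1) mod 3 = 1, M2^(-1) mod 4 = 3
x = 2*4*1 + 2*3*3 = 26
26 mod 12 = 2
Check: 2 mod 3 = 2 ✓, 2 mod 4 = 2 ✓

x ≡ 2 (mod 12)


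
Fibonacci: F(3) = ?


Sequence: 1, 1, 2
F(3) = 2


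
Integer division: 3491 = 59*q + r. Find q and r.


3491 = 59 * 59 + 10
Check: 3481 + 10 = 3491

q = 59, r = 10


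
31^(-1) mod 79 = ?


Use the extended Euclidean algorithm on (79, 31); each row r = 79*s + 31*t:
r=79, s=1, t=0
r=31, s=0, t=1
q=2: r=17, s=1, t=-2   [79*(1) + 31*(-2) = 17]
q=1: r=14, s=-1, t=3   [79*(-1) + 31*(3) = 14]
q=1: r=3, s=2, t=-5   [79*(2) + 31*(-5) = 3]
q=4: r=2, s=-9, t=23   [79*(-9) + 31*(23) = 2]
q=1: r=1, s=11, t=-28   [79*(11) + 31*(-28) = 1]
q=2: r=0, s=-31, t=79   [79*(-31) + 31*(79) = 0]
GCD = 1 with t = -28, so 31*(-28) ≡ 1 (mod 79)
Inverse = -28 mod 79 = 51
Check: 31 * 51 = 1581 ≡ 1 (mod 79)

31^(-1) ≡ 51 (mod 79)


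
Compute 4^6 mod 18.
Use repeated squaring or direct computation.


4^1 mod 18 = 4
4^2 mod 18 = 16
4^3 mod 18 = 10
4^4 mod 18 = 4
4^5 mod 18 = 16
4^6 mod 18 = 10


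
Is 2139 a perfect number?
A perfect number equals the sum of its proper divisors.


Proper divisors of 2139: 1, 3, 23, 31, 69, 93, 713
Sum = 1 + 3 + 23 + 31 + 69 + 93 + 713 = 933

No, 2139 is not perfect (933 ≠ 2139)


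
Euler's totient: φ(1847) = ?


1847 = 1847
Prime factors: 1847
φ(1847) = 1847 × (1-1/1847)
= 1847 × 1846/1847 = 1846

φ(1847) = 1846


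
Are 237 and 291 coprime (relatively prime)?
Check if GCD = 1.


Euclidean algorithm:
291 = 1 * 237 + 54
237 = 4 * 54 + 21
54 = 2 * 21 + 12
21 = 1 * 12 + 9
12 = 1 * 9 + 3
9 = 3 * 3 + 0
GCD(237, 291) = 3

No, not coprime (GCD = 3)


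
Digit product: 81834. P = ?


8 × 1 × 8 × 3 × 4 = 768


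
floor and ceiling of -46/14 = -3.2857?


-46/14 = -3.2857
floor = -4
ceil = -3

floor = -4, ceil = -3


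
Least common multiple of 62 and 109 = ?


GCD(62, 109) = 1
LCM = 62*109/1 = 6758/1 = 6758

LCM = 6758


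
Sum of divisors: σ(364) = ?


Divisors of 364: 1, 2, 4, 7, 13, 14, 26, 28, 52, 91, 182, 364
Sum = 1 + 2 + 4 + 7 + 13 + 14 + 26 + 28 + 52 + 91 + 182 + 364 = 784

σ(364) = 784


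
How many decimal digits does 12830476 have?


12830476 has 8 digits in base 10
floor(log10(12830476)) + 1 = floor(7.1082) + 1 = 8

8 digits (base 10)


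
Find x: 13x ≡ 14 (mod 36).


GCD(13, 36) = 1, unique solution
a^(-1) mod 36 = 25
x = 25 * 14 mod 36 = 26

x ≡ 26 (mod 36)


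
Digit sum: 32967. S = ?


3 + 2 + 9 + 6 + 7 = 27


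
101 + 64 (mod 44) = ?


101 + 64 = 165
165 mod 44 = 33


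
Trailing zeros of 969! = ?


floor(969/5) = 193
floor(969/25) = 38
floor(969/125) = 7
floor(969/625) = 1
Total = 239

239 trailing zeros


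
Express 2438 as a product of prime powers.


2438 / 2 = 1219
1219 / 23 = 53
53 / 53 = 1
2438 = 2 × 23 × 53


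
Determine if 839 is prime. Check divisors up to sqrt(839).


Check divisors up to sqrt(839) = 28.9655
No divisors found.
839 is prime.

Yes, 839 is prime


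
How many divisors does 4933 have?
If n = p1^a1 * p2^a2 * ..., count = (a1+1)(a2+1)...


4933 = 4933^1
d(4933) = (1+1) = 2

2 divisors


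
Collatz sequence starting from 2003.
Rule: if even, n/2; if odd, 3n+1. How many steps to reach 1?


2003 → 6010 → 3005 → 9016 → 4508 → 2254 → 1127 → 3382 → 1691 → 5074 → 2537 → 7612 → 3806 → 1903 → 5710 → 2855 → 8566 → 4283 → 12850 → 6425 → 19276 → 9638 → 4819 → 14458 → 7229 → 21688 → 10844 → 5422 → 2711 → 8134 → 4067 → 12202 → 6101 → 18304 → 9152 → 4576 → 2288 → 1144 → 572 → 286 → 143 → 430 → 215 → 646 → 323 → 970 → 485 → 1456 → 728 → 364 → 182 → 91 → 274 → 137 → 412 → 206 → 103 → 310 → 155 → 466 → 233 → 700 → 350 → 175 → 526 → 263 → 790 → 395 → 1186 → 593 → 1780 → 890 → 445 → 1336 → 668 → 334 → 167 → 502 → 251 → 754 → 377 → 1132 → 566 → 283 → 850 → 425 → 1276 → 638 → 319 → 958 → 479 → 1438 → 719 → 2158 → 1079 → 3238 → 1619 → 4858 → 2429 → 7288 → 3644 → 1822 → 911 → 2734 → 1367 → 4102 → 2051 → 6154 → 3077 → 9232 → 4616 → 2308 → 1154 → 577 → 1732 → 866 → 433 → 1300 → 650 → 325 → 976 → 488 → 244 → 122 → 61 → 184 → 92 → 46 → 23 → 70 → 35 → 106 → 53 → 160 → 80 → 40 → 20 → 10 → 5 → 16 → 8 → 4 → 2 → 1
Total steps = 143

143 steps


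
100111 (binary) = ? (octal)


100111 (base 2) = 39 (decimal)
39 (decimal) = 47 (base 8)


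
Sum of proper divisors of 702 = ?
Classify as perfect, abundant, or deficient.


Proper divisors: 1, 2, 3, 6, 9, 13, 18, 26, 27, 39, 54, 78, 117, 234, 351
Sum = 1 + 2 + 3 + 6 + 9 + 13 + 18 + 26 + 27 + 39 + 54 + 78 + 117 + 234 + 351 = 978
978 > 702 → abundant

s(702) = 978 (abundant)


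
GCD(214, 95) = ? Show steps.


214 = 2 * 95 + 24
95 = 3 * 24 + 23
24 = 1 * 23 + 1
23 = 23 * 1 + 0
GCD = 1


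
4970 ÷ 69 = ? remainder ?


4970 = 69 * 72 + 2
Check: 4968 + 2 = 4970

q = 72, r = 2


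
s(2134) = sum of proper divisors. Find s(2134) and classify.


Proper divisors: 1, 2, 11, 22, 97, 194, 1067
Sum = 1 + 2 + 11 + 22 + 97 + 194 + 1067 = 1394
1394 < 2134 → deficient

s(2134) = 1394 (deficient)


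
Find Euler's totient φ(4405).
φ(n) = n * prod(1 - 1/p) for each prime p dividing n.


4405 = 5 × 881
Prime factors: 5, 881
φ(4405) = 4405 × (1-1/5) × (1-1/881)
= 4405 × 4/5 × 880/881 = 3520

φ(4405) = 3520


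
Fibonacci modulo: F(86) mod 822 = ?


F(k) mod 822 for k=1..86:
1, 1, 2, 3, 5, 8, 13, 21, 34, 55, 89, 144, 233, 377, 610, 165, 775, 118, 71, 189, 260, 449, 709, 336, 223, 559, 782, 519, 479, 176, 655, 9, 664, 673, 515, 366, 59, 425, 484, 87, 571, 658, 407, 243, 650, 71, 721, 792, 691, 661, 530, 369, 77, 446, 523, 147, 670, 817, 665, 660, 503, 341, 22, 363, 385, 748, 311, 237, 548, 785, 511, 474, 163, 637, 800, 615, 593, 386, 157, 543, 700, 421, 299, 720, 197, 95
F(86) mod 822 = 95


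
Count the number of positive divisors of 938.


938 = 2^1 × 7^1 × 67^1
d(938) = (1+1) × (1+1) × (1+1) = 8

8 divisors


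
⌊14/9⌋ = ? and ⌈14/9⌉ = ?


14/9 = 1.5556
floor = 1
ceil = 2

floor = 1, ceil = 2


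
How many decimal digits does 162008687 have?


162008687 has 9 digits in base 10
floor(log10(162008687)) + 1 = floor(8.2095) + 1 = 9

9 digits (base 10)


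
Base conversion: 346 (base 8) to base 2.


346 (base 8) = 230 (decimal)
230 (decimal) = 11100110 (base 2)


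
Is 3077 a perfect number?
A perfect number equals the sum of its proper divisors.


Proper divisors of 3077: 1, 17, 181
Sum = 1 + 17 + 181 = 199

No, 3077 is not perfect (199 ≠ 3077)


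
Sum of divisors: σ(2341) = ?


Divisors of 2341: 1, 2341
Sum = 1 + 2341 = 2342

σ(2341) = 2342


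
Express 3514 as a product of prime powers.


3514 / 2 = 1757
1757 / 7 = 251
251 / 251 = 1
3514 = 2 × 7 × 251


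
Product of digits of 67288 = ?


6 × 7 × 2 × 8 × 8 = 5376


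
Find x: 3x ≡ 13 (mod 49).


GCD(3, 49) = 1, unique solution
a^(-1) mod 49 = 33
x = 33 * 13 mod 49 = 37

x ≡ 37 (mod 49)


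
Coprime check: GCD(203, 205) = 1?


Euclidean algorithm:
205 = 1 * 203 + 2
203 = 101 * 2 + 1
2 = 2 * 1 + 0
GCD(203, 205) = 1

Yes, coprime (GCD = 1)


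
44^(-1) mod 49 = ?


Use the extended Euclidean algorithm on (49, 44); each row r = 49*s + 44*t:
r=49, s=1, t=0
r=44, s=0, t=1
q=1: r=5, s=1, t=-1   [49*(1) + 44*(-1) = 5]
q=8: r=4, s=-8, t=9   [49*(-8) + 44*(9) = 4]
q=1: r=1, s=9, t=-10   [49*(9) + 44*(-10) = 1]
q=4: r=0, s=-44, t=49   [49*(-44) + 44*(49) = 0]
GCD = 1 with t = -10, so 44*(-10) ≡ 1 (mod 49)
Inverse = -10 mod 49 = 39
Check: 44 * 39 = 1716 ≡ 1 (mod 49)

44^(-1) ≡ 39 (mod 49)


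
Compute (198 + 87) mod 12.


198 + 87 = 285
285 mod 12 = 9


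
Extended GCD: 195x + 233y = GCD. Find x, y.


Tabular extended Euclidean (each row: r = 195*s + 233*t):
r=195, s=1, t=0
r=233, s=0, t=1
q=0: r=195, s=1, t=0   [195*(1) + 233*(0) = 195]
q=1: r=38, s=-1, t=1   [195*(-1) + 233*(1) = 38]
q=5: r=5, s=6, t=-5   [195*(6) + 233*(-5) = 5]
q=7: r=3, s=-43, t=36   [195*(-43) + 233*(36) = 3]
q=1: r=2, s=49, t=-41   [195*(49) + 233*(-41) = 2]
q=1: r=1, s=-92, t=77   [195*(-92) + 233*(77) = 1]
q=2: r=0, s=233, t=-195   [195*(233) + 233*(-195) = 0]
GCD = 1; from the row with r=1: x=-92, y=77
Check: 195*(-92) + 233*(77) = -17940 + 17941 = 1

GCD = 1, x = -92, y = 77


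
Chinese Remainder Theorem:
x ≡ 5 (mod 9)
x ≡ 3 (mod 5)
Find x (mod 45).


M = 9*5 = 45
M1 = M/9 = 5, M2 = M/5 = 9
M1^(-1) mod 9 = 2, M2^(-1) mod 5 = 4
x = 5*5*2 + 3*9*4 = 158
158 mod 45 = 23
Check: 23 mod 9 = 5 ✓, 23 mod 5 = 3 ✓

x ≡ 23 (mod 45)


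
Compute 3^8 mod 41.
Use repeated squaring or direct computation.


3^1 mod 41 = 3
3^2 mod 41 = 9
3^3 mod 41 = 27
3^4 mod 41 = 40
3^5 mod 41 = 38
3^6 mod 41 = 32
3^7 mod 41 = 14
3^8 mod 41 = 1


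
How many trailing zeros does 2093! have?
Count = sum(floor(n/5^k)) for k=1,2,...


floor(2093/5) = 418
floor(2093/25) = 83
floor(2093/125) = 16
floor(2093/625) = 3
Total = 520

520 trailing zeros


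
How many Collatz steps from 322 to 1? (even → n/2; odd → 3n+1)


322 → 161 → 484 → 242 → 121 → 364 → 182 → 91 → 274 → 137 → 412 → 206 → 103 → 310 → 155 → 466 → 233 → 700 → 350 → 175 → 526 → 263 → 790 → 395 → 1186 → 593 → 1780 → 890 → 445 → 1336 → 668 → 334 → 167 → 502 → 251 → 754 → 377 → 1132 → 566 → 283 → 850 → 425 → 1276 → 638 → 319 → 958 → 479 → 1438 → 719 → 2158 → 1079 → 3238 → 1619 → 4858 → 2429 → 7288 → 3644 → 1822 → 911 → 2734 → 1367 → 4102 → 2051 → 6154 → 3077 → 9232 → 4616 → 2308 → 1154 → 577 → 1732 → 866 → 433 → 1300 → 650 → 325 → 976 → 488 → 244 → 122 → 61 → 184 → 92 → 46 → 23 → 70 → 35 → 106 → 53 → 160 → 80 → 40 → 20 → 10 → 5 → 16 → 8 → 4 → 2 → 1
Total steps = 99

99 steps


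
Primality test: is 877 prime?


Check divisors up to sqrt(877) = 29.6142
No divisors found.
877 is prime.

Yes, 877 is prime


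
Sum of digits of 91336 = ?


9 + 1 + 3 + 3 + 6 = 22


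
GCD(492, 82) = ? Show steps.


492 = 6 * 82 + 0
GCD = 82


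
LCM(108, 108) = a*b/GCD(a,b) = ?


GCD(108, 108) = 108
LCM = 108*108/108 = 11664/108 = 108

LCM = 108


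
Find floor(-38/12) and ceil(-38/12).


-38/12 = -3.1667
floor = -4
ceil = -3

floor = -4, ceil = -3


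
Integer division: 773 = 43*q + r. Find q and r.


773 = 43 * 17 + 42
Check: 731 + 42 = 773

q = 17, r = 42


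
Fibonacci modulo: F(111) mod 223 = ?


F(k) mod 223 for k=1..111:
1, 1, 2, 3, 5, 8, 13, 21, 34, 55, 89, 144, 10, 154, 164, 95, 36, 131, 167, 75, 19, 94, 113, 207, 97, 81, 178, 36, 214, 27, 18, 45, 63, 108, 171, 56, 4, 60, 64, 124, 188, 89, 54, 143, 197, 117, 91, 208, 76, 61, 137, 198, 112, 87, 199, 63, 39, 102, 141, 20, 161, 181, 119, 77, 196, 50, 23, 73, 96, 169, 42, 211, 30, 18, 48, 66, 114, 180, 71, 28, 99, 127, 3, 130, 133, 40, 173, 213, 163, 153, 93, 23, 116, 139, 32, 171, 203, 151, 131, 59, 190, 26, 216, 19, 12, 31, 43, 74, 117, 191, 85
F(111) mod 223 = 85


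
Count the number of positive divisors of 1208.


1208 = 2^3 × 151^1
d(1208) = (3+1) × (1+1) = 8

8 divisors


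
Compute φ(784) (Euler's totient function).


784 = 2^4 × 7^2
Prime factors: 2, 7
φ(784) = 784 × (1-1/2) × (1-1/7)
= 784 × 1/2 × 6/7 = 336

φ(784) = 336


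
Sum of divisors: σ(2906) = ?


Divisors of 2906: 1, 2, 1453, 2906
Sum = 1 + 2 + 1453 + 2906 = 4362

σ(2906) = 4362


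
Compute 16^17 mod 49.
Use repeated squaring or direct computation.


16^1 mod 49 = 16
16^2 mod 49 = 11
16^3 mod 49 = 29
16^4 mod 49 = 23
16^5 mod 49 = 25
16^6 mod 49 = 8
16^7 mod 49 = 30
16^8 mod 49 = 39
16^9 mod 49 = 36
16^10 mod 49 = 37
16^11 mod 49 = 4
16^12 mod 49 = 15
16^13 mod 49 = 44
16^14 mod 49 = 18
16^15 mod 49 = 43
16^16 mod 49 = 2
16^17 mod 49 = 32


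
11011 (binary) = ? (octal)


11011 (base 2) = 27 (decimal)
27 (decimal) = 33 (base 8)


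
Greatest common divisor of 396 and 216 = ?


396 = 1 * 216 + 180
216 = 1 * 180 + 36
180 = 5 * 36 + 0
GCD = 36


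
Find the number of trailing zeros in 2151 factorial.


floor(2151/5) = 430
floor(2151/25) = 86
floor(2151/125) = 17
floor(2151/625) = 3
Total = 536

536 trailing zeros


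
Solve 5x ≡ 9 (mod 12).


GCD(5, 12) = 1, unique solution
a^(-1) mod 12 = 5
x = 5 * 9 mod 12 = 9

x ≡ 9 (mod 12)


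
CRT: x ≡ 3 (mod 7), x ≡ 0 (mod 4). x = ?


M = 7*4 = 28
M1 = M/7 = 4, M2 = M/4 = 7
M1^(-1) mod 7 = 2, M2^(-1) mod 4 = 3
x = 3*4*2 + 0*7*3 = 24
24 mod 28 = 24
Check: 24 mod 7 = 3 ✓, 24 mod 4 = 0 ✓

x ≡ 24 (mod 28)


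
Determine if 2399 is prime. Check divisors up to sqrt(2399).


Check divisors up to sqrt(2399) = 48.9796
No divisors found.
2399 is prime.

Yes, 2399 is prime


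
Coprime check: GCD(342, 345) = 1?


Euclidean algorithm:
345 = 1 * 342 + 3
342 = 114 * 3 + 0
GCD(342, 345) = 3

No, not coprime (GCD = 3)


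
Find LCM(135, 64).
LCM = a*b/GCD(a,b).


GCD(135, 64) = 1
LCM = 135*64/1 = 8640/1 = 8640

LCM = 8640


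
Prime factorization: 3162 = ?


3162 / 2 = 1581
1581 / 3 = 527
527 / 17 = 31
31 / 31 = 1
3162 = 2 × 3 × 17 × 31


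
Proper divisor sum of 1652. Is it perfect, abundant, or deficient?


Proper divisors: 1, 2, 4, 7, 14, 28, 59, 118, 236, 413, 826
Sum = 1 + 2 + 4 + 7 + 14 + 28 + 59 + 118 + 236 + 413 + 826 = 1708
1708 > 1652 → abundant

s(1652) = 1708 (abundant)


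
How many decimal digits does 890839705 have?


890839705 has 9 digits in base 10
floor(log10(890839705)) + 1 = floor(8.9498) + 1 = 9

9 digits (base 10)


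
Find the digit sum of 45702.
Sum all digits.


4 + 5 + 7 + 0 + 2 = 18


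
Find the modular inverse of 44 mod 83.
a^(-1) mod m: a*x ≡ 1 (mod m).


Use the extended Euclidean algorithm on (83, 44); each row r = 83*s + 44*t:
r=83, s=1, t=0
r=44, s=0, t=1
q=1: r=39, s=1, t=-1   [83*(1) + 44*(-1) = 39]
q=1: r=5, s=-1, t=2   [83*(-1) + 44*(2) = 5]
q=7: r=4, s=8, t=-15   [83*(8) + 44*(-15) = 4]
q=1: r=1, s=-9, t=17   [83*(-9) + 44*(17) = 1]
q=4: r=0, s=44, t=-83   [83*(44) + 44*(-83) = 0]
GCD = 1 with t = 17, so 44*(17) ≡ 1 (mod 83)
Inverse = 17 mod 83 = 17
Check: 44 * 17 = 748 ≡ 1 (mod 83)

44^(-1) ≡ 17 (mod 83)


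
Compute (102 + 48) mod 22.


102 + 48 = 150
150 mod 22 = 18


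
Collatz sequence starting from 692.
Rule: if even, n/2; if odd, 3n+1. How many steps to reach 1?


692 → 346 → 173 → 520 → 260 → 130 → 65 → 196 → 98 → 49 → 148 → 74 → 37 → 112 → 56 → 28 → 14 → 7 → 22 → 11 → 34 → 17 → 52 → 26 → 13 → 40 → 20 → 10 → 5 → 16 → 8 → 4 → 2 → 1
Total steps = 33

33 steps


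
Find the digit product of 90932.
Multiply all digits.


9 × 0 × 9 × 3 × 2 = 0


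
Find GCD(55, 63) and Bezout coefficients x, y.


Tabular extended Euclidean (each row: r = 55*s + 63*t):
r=55, s=1, t=0
r=63, s=0, t=1
q=0: r=55, s=1, t=0   [55*(1) + 63*(0) = 55]
q=1: r=8, s=-1, t=1   [55*(-1) + 63*(1) = 8]
q=6: r=7, s=7, t=-6   [55*(7) + 63*(-6) = 7]
q=1: r=1, s=-8, t=7   [55*(-8) + 63*(7) = 1]
q=7: r=0, s=63, t=-55   [55*(63) + 63*(-55) = 0]
GCD = 1; from the row with r=1: x=-8, y=7
Check: 55*(-8) + 63*(7) = -440 + 441 = 1

GCD = 1, x = -8, y = 7


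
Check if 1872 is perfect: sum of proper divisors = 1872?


Proper divisors of 1872: 1, 2, 3, 4, 6, 8, 9, 12, 13, 16, 18, 24, 26, 36, 39, 48, 52, 72, 78, 104, 117, 144, 156, 208, 234, 312, 468, 624, 936
Sum = 1 + 2 + 3 + 4 + 6 + 8 + 9 + 12 + 13 + 16 + 18 + 24 + 26 + 36 + 39 + 48 + 52 + 72 + 78 + 104 + 117 + 144 + 156 + 208 + 234 + 312 + 468 + 624 + 936 = 3770

No, 1872 is not perfect (3770 ≠ 1872)


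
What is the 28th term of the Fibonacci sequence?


Sequence: 1, 1, 2, 3, 5, 8, 13, 21, 34, 55, 89, 144, 233, 377, 610, 987, 1597, 2584, 4181, 6765, 10946, 17711, 28657, 46368, 75025, 121393, 196418, 317811
F(28) = 317811


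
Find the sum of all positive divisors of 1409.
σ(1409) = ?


Divisors of 1409: 1, 1409
Sum = 1 + 1409 = 1410

σ(1409) = 1410


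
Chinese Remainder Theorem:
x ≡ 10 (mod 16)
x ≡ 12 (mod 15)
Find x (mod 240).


M = 16*15 = 240
M1 = M/16 = 15, M2 = M/15 = 16
M1^(-1) mod 16 = 15, M2^(-1) mod 15 = 1
x = 10*15*15 + 12*16*1 = 2442
2442 mod 240 = 42
Check: 42 mod 16 = 10 ✓, 42 mod 15 = 12 ✓

x ≡ 42 (mod 240)


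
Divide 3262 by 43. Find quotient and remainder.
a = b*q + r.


3262 = 43 * 75 + 37
Check: 3225 + 37 = 3262

q = 75, r = 37


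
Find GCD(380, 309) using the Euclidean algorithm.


380 = 1 * 309 + 71
309 = 4 * 71 + 25
71 = 2 * 25 + 21
25 = 1 * 21 + 4
21 = 5 * 4 + 1
4 = 4 * 1 + 0
GCD = 1


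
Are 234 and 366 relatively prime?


Euclidean algorithm:
366 = 1 * 234 + 132
234 = 1 * 132 + 102
132 = 1 * 102 + 30
102 = 3 * 30 + 12
30 = 2 * 12 + 6
12 = 2 * 6 + 0
GCD(234, 366) = 6

No, not coprime (GCD = 6)


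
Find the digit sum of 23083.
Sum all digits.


2 + 3 + 0 + 8 + 3 = 16


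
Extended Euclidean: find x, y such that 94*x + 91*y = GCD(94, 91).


Tabular extended Euclidean (each row: r = 94*s + 91*t):
r=94, s=1, t=0
r=91, s=0, t=1
q=1: r=3, s=1, t=-1   [94*(1) + 91*(-1) = 3]
q=30: r=1, s=-30, t=31   [94*(-30) + 91*(31) = 1]
q=3: r=0, s=91, t=-94   [94*(91) + 91*(-94) = 0]
GCD = 1; from the row with r=1: x=-30, y=31
Check: 94*(-30) + 91*(31) = -2820 + 2821 = 1

GCD = 1, x = -30, y = 31


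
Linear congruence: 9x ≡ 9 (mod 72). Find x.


GCD(9, 72) = 9 divides 9
Divide: 1x ≡ 1 (mod 8)
x ≡ 1 (mod 8)


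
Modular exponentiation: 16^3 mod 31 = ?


16^1 mod 31 = 16
16^2 mod 31 = 8
16^3 mod 31 = 4


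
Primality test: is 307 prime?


Check divisors up to sqrt(307) = 17.5214
No divisors found.
307 is prime.

Yes, 307 is prime


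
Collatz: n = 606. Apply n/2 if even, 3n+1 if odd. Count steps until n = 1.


606 → 303 → 910 → 455 → 1366 → 683 → 2050 → 1025 → 3076 → 1538 → 769 → 2308 → 1154 → 577 → 1732 → 866 → 433 → 1300 → 650 → 325 → 976 → 488 → 244 → 122 → 61 → 184 → 92 → 46 → 23 → 70 → 35 → 106 → 53 → 160 → 80 → 40 → 20 → 10 → 5 → 16 → 8 → 4 → 2 → 1
Total steps = 43

43 steps


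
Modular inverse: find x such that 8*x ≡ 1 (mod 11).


Use the extended Euclidean algorithm on (11, 8); each row r = 11*s + 8*t:
r=11, s=1, t=0
r=8, s=0, t=1
q=1: r=3, s=1, t=-1   [11*(1) + 8*(-1) = 3]
q=2: r=2, s=-2, t=3   [11*(-2) + 8*(3) = 2]
q=1: r=1, s=3, t=-4   [11*(3) + 8*(-4) = 1]
q=2: r=0, s=-8, t=11   [11*(-8) + 8*(11) = 0]
GCD = 1 with t = -4, so 8*(-4) ≡ 1 (mod 11)
Inverse = -4 mod 11 = 7
Check: 8 * 7 = 56 ≡ 1 (mod 11)

8^(-1) ≡ 7 (mod 11)


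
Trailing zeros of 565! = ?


floor(565/5) = 113
floor(565/25) = 22
floor(565/125) = 4
Total = 139

139 trailing zeros


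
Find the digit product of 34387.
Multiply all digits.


3 × 4 × 3 × 8 × 7 = 2016


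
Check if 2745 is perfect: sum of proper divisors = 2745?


Proper divisors of 2745: 1, 3, 5, 9, 15, 45, 61, 183, 305, 549, 915
Sum = 1 + 3 + 5 + 9 + 15 + 45 + 61 + 183 + 305 + 549 + 915 = 2091

No, 2745 is not perfect (2091 ≠ 2745)


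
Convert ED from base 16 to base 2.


ED (base 16) = 237 (decimal)
237 (decimal) = 11101101 (base 2)


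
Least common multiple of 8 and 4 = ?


GCD(8, 4) = 4
LCM = 8*4/4 = 32/4 = 8

LCM = 8


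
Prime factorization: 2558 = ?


2558 / 2 = 1279
1279 / 1279 = 1
2558 = 2 × 1279


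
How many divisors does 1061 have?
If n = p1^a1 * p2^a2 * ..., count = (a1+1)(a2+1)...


1061 = 1061^1
d(1061) = (1+1) = 2

2 divisors


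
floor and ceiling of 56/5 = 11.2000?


56/5 = 11.2000
floor = 11
ceil = 12

floor = 11, ceil = 12


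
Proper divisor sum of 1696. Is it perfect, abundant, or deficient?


Proper divisors: 1, 2, 4, 8, 16, 32, 53, 106, 212, 424, 848
Sum = 1 + 2 + 4 + 8 + 16 + 32 + 53 + 106 + 212 + 424 + 848 = 1706
1706 > 1696 → abundant

s(1696) = 1706 (abundant)


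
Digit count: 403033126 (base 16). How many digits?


403033126 in base 16 = 1805CC26
Number of digits = 8

8 digits (base 16)


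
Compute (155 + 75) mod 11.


155 + 75 = 230
230 mod 11 = 10


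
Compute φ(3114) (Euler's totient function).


3114 = 2 × 3^2 × 173
Prime factors: 2, 3, 173
φ(3114) = 3114 × (1-1/2) × (1-1/3) × (1-1/173)
= 3114 × 1/2 × 2/3 × 172/173 = 1032

φ(3114) = 1032


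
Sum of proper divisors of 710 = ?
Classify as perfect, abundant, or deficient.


Proper divisors: 1, 2, 5, 10, 71, 142, 355
Sum = 1 + 2 + 5 + 10 + 71 + 142 + 355 = 586
586 < 710 → deficient

s(710) = 586 (deficient)


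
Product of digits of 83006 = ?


8 × 3 × 0 × 0 × 6 = 0


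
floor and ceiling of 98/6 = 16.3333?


98/6 = 16.3333
floor = 16
ceil = 17

floor = 16, ceil = 17


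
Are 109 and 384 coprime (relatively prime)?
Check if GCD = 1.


Euclidean algorithm:
384 = 3 * 109 + 57
109 = 1 * 57 + 52
57 = 1 * 52 + 5
52 = 10 * 5 + 2
5 = 2 * 2 + 1
2 = 2 * 1 + 0
GCD(109, 384) = 1

Yes, coprime (GCD = 1)


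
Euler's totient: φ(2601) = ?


2601 = 3^2 × 17^2
Prime factors: 3, 17
φ(2601) = 2601 × (1-1/3) × (1-1/17)
= 2601 × 2/3 × 16/17 = 1632

φ(2601) = 1632


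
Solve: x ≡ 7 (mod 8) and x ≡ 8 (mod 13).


M = 8*13 = 104
M1 = M/8 = 13, M2 = M/13 = 8
M1^(-1) mod 8 = 5, M2^(-1) mod 13 = 5
x = 7*13*5 + 8*8*5 = 775
775 mod 104 = 47
Check: 47 mod 8 = 7 ✓, 47 mod 13 = 8 ✓

x ≡ 47 (mod 104)


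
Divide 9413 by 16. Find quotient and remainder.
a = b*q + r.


9413 = 16 * 588 + 5
Check: 9408 + 5 = 9413

q = 588, r = 5


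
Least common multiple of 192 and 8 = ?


GCD(192, 8) = 8
LCM = 192*8/8 = 1536/8 = 192

LCM = 192


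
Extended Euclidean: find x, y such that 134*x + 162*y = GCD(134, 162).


Tabular extended Euclidean (each row: r = 134*s + 162*t):
r=134, s=1, t=0
r=162, s=0, t=1
q=0: r=134, s=1, t=0   [134*(1) + 162*(0) = 134]
q=1: r=28, s=-1, t=1   [134*(-1) + 162*(1) = 28]
q=4: r=22, s=5, t=-4   [134*(5) + 162*(-4) = 22]
q=1: r=6, s=-6, t=5   [134*(-6) + 162*(5) = 6]
q=3: r=4, s=23, t=-19   [134*(23) + 162*(-19) = 4]
q=1: r=2, s=-29, t=24   [134*(-29) + 162*(24) = 2]
q=2: r=0, s=81, t=-67   [134*(81) + 162*(-67) = 0]
GCD = 2; from the row with r=2: x=-29, y=24
Check: 134*(-29) + 162*(24) = -3886 + 3888 = 2

GCD = 2, x = -29, y = 24


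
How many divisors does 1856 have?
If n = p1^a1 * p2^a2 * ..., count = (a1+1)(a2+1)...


1856 = 2^6 × 29^1
d(1856) = (6+1) × (1+1) = 14

14 divisors


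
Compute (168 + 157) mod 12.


168 + 157 = 325
325 mod 12 = 1


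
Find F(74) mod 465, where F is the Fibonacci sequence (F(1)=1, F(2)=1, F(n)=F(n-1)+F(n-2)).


F(k) mod 465 for k=1..74:
1, 1, 2, 3, 5, 8, 13, 21, 34, 55, 89, 144, 233, 377, 145, 57, 202, 259, 461, 255, 251, 41, 292, 333, 160, 28, 188, 216, 404, 155, 94, 249, 343, 127, 5, 132, 137, 269, 406, 210, 151, 361, 47, 408, 455, 398, 388, 321, 244, 100, 344, 444, 323, 302, 160, 462, 157, 154, 311, 0, 311, 311, 157, 3, 160, 163, 323, 21, 344, 365, 244, 144, 388, 67
F(74) mod 465 = 67


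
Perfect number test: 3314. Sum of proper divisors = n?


Proper divisors of 3314: 1, 2, 1657
Sum = 1 + 2 + 1657 = 1660

No, 3314 is not perfect (1660 ≠ 3314)


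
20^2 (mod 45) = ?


20^1 mod 45 = 20
20^2 mod 45 = 40


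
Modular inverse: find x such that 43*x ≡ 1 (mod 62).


Use the extended Euclidean algorithm on (62, 43); each row r = 62*s + 43*t:
r=62, s=1, t=0
r=43, s=0, t=1
q=1: r=19, s=1, t=-1   [62*(1) + 43*(-1) = 19]
q=2: r=5, s=-2, t=3   [62*(-2) + 43*(3) = 5]
q=3: r=4, s=7, t=-10   [62*(7) + 43*(-10) = 4]
q=1: r=1, s=-9, t=13   [62*(-9) + 43*(13) = 1]
q=4: r=0, s=43, t=-62   [62*(43) + 43*(-62) = 0]
GCD = 1 with t = 13, so 43*(13) ≡ 1 (mod 62)
Inverse = 13 mod 62 = 13
Check: 43 * 13 = 559 ≡ 1 (mod 62)

43^(-1) ≡ 13 (mod 62)


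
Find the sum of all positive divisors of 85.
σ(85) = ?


Divisors of 85: 1, 5, 17, 85
Sum = 1 + 5 + 17 + 85 = 108

σ(85) = 108


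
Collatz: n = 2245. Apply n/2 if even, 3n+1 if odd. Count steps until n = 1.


2245 → 6736 → 3368 → 1684 → 842 → 421 → 1264 → 632 → 316 → 158 → 79 → 238 → 119 → 358 → 179 → 538 → 269 → 808 → 404 → 202 → 101 → 304 → 152 → 76 → 38 → 19 → 58 → 29 → 88 → 44 → 22 → 11 → 34 → 17 → 52 → 26 → 13 → 40 → 20 → 10 → 5 → 16 → 8 → 4 → 2 → 1
Total steps = 45

45 steps


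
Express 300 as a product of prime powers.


300 / 2 = 150
150 / 2 = 75
75 / 3 = 25
25 / 5 = 5
5 / 5 = 1
300 = 2^2 × 3 × 5^2


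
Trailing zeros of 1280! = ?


floor(1280/5) = 256
floor(1280/25) = 51
floor(1280/125) = 10
floor(1280/625) = 2
Total = 319

319 trailing zeros


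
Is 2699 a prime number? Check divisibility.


Check divisors up to sqrt(2699) = 51.9519
No divisors found.
2699 is prime.

Yes, 2699 is prime


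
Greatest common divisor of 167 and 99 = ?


167 = 1 * 99 + 68
99 = 1 * 68 + 31
68 = 2 * 31 + 6
31 = 5 * 6 + 1
6 = 6 * 1 + 0
GCD = 1


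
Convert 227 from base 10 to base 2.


227 (base 10) = 227 (decimal)
227 (decimal) = 11100011 (base 2)


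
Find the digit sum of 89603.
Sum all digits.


8 + 9 + 6 + 0 + 3 = 26


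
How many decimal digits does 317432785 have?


317432785 has 9 digits in base 10
floor(log10(317432785)) + 1 = floor(8.5017) + 1 = 9

9 digits (base 10)


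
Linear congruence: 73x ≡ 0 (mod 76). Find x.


GCD(73, 76) = 1, unique solution
a^(-1) mod 76 = 25
x = 25 * 0 mod 76 = 0

x ≡ 0 (mod 76)


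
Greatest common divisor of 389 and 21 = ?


389 = 18 * 21 + 11
21 = 1 * 11 + 10
11 = 1 * 10 + 1
10 = 10 * 1 + 0
GCD = 1


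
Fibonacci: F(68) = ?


Sequence: 1, 1, 2, 3, 5, 8, 13, 21, 34, 55, 89, 144, 233, 377, 610, 987, 1597, 2584, 4181, 6765, 10946, 17711, 28657, 46368, 75025, 121393, 196418, 317811, 514229, 832040, 1346269, 2178309, 3524578, 5702887, 9227465, 14930352, 24157817, 39088169, 63245986, 102334155, 165580141, 267914296, 433494437, 701408733, 1134903170, 1836311903, 2971215073, 4807526976, 7778742049, 12586269025, 20365011074, 32951280099, 53316291173, 86267571272, 139583862445, 225851433717, 365435296162, 591286729879, 956722026041, 1548008755920, 2504730781961, 4052739537881, 6557470319842, 10610209857723, 17167680177565, 27777890035288, 44945570212853, 72723460248141
F(68) = 72723460248141


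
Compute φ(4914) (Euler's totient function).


4914 = 2 × 3^3 × 7 × 13
Prime factors: 2, 3, 7, 13
φ(4914) = 4914 × (1-1/2) × (1-1/3) × (1-1/7) × (1-1/13)
= 4914 × 1/2 × 2/3 × 6/7 × 12/13 = 1296

φ(4914) = 1296


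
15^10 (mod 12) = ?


15^1 mod 12 = 3
15^2 mod 12 = 9
15^3 mod 12 = 3
15^4 mod 12 = 9
15^5 mod 12 = 3
15^6 mod 12 = 9
15^7 mod 12 = 3
15^8 mod 12 = 9
15^9 mod 12 = 3
15^10 mod 12 = 9


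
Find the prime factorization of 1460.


1460 / 2 = 730
730 / 2 = 365
365 / 5 = 73
73 / 73 = 1
1460 = 2^2 × 5 × 73


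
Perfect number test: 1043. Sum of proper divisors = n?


Proper divisors of 1043: 1, 7, 149
Sum = 1 + 7 + 149 = 157

No, 1043 is not perfect (157 ≠ 1043)


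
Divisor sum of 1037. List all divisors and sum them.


Divisors of 1037: 1, 17, 61, 1037
Sum = 1 + 17 + 61 + 1037 = 1116

σ(1037) = 1116


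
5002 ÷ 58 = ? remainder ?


5002 = 58 * 86 + 14
Check: 4988 + 14 = 5002

q = 86, r = 14


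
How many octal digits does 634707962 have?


634707962 in base 8 = 4565157772
Number of digits = 10

10 digits (base 8)


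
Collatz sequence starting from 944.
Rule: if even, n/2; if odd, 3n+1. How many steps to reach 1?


944 → 472 → 236 → 118 → 59 → 178 → 89 → 268 → 134 → 67 → 202 → 101 → 304 → 152 → 76 → 38 → 19 → 58 → 29 → 88 → 44 → 22 → 11 → 34 → 17 → 52 → 26 → 13 → 40 → 20 → 10 → 5 → 16 → 8 → 4 → 2 → 1
Total steps = 36

36 steps


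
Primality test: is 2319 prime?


2319 / 3 = 773 (exact division)
2319 is NOT prime.

No, 2319 is not prime


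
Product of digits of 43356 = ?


4 × 3 × 3 × 5 × 6 = 1080


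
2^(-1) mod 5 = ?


Use the extended Euclidean algorithm on (5, 2); each row r = 5*s + 2*t:
r=5, s=1, t=0
r=2, s=0, t=1
q=2: r=1, s=1, t=-2   [5*(1) + 2*(-2) = 1]
q=2: r=0, s=-2, t=5   [5*(-2) + 2*(5) = 0]
GCD = 1 with t = -2, so 2*(-2) ≡ 1 (mod 5)
Inverse = -2 mod 5 = 3
Check: 2 * 3 = 6 ≡ 1 (mod 5)

2^(-1) ≡ 3 (mod 5)


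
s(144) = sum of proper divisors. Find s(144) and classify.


Proper divisors: 1, 2, 3, 4, 6, 8, 9, 12, 16, 18, 24, 36, 48, 72
Sum = 1 + 2 + 3 + 4 + 6 + 8 + 9 + 12 + 16 + 18 + 24 + 36 + 48 + 72 = 259
259 > 144 → abundant

s(144) = 259 (abundant)


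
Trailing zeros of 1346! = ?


floor(1346/5) = 269
floor(1346/25) = 53
floor(1346/125) = 10
floor(1346/625) = 2
Total = 334

334 trailing zeros


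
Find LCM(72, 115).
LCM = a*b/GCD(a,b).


GCD(72, 115) = 1
LCM = 72*115/1 = 8280/1 = 8280

LCM = 8280


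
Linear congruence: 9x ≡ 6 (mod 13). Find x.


GCD(9, 13) = 1, unique solution
a^(-1) mod 13 = 3
x = 3 * 6 mod 13 = 5

x ≡ 5 (mod 13)


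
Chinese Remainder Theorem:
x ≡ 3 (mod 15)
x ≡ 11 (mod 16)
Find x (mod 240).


M = 15*16 = 240
M1 = M/15 = 16, M2 = M/16 = 15
M1^(-1) mod 15 = 1, M2^(-1) mod 16 = 15
x = 3*16*1 + 11*15*15 = 2523
2523 mod 240 = 123
Check: 123 mod 15 = 3 ✓, 123 mod 16 = 11 ✓

x ≡ 123 (mod 240)


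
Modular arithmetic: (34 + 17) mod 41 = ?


34 + 17 = 51
51 mod 41 = 10


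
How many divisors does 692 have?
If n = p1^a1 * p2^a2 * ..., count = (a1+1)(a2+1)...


692 = 2^2 × 173^1
d(692) = (2+1) × (1+1) = 6

6 divisors


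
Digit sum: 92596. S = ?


9 + 2 + 5 + 9 + 6 = 31


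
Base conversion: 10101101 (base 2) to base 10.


10101101 (base 2) = 173 (decimal)
173 (decimal) = 173 (base 10)


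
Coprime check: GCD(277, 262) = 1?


Euclidean algorithm:
277 = 1 * 262 + 15
262 = 17 * 15 + 7
15 = 2 * 7 + 1
7 = 7 * 1 + 0
GCD(277, 262) = 1

Yes, coprime (GCD = 1)
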